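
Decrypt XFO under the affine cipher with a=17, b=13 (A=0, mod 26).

The inverse of 17 mod 26 is 23, since 17·23=391≡1. Apply D(y)=23·(y−13) mod 26:
X(23): 23·(23−13)=230≡22 → W
F(5): 23·(5−13)=-184≡24 → Y
O(14): 23·(14−13)=23 → X

WYX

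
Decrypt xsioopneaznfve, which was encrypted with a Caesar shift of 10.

niyeefduqpdvlu

x(23): 23−10=13 → n
s(18): 18−10=8 → i
i(8): 8−10=-2≡24 → y
o(14): 14−10=4 → e
o(14): 14−10=4 → e
p(15): 15−10=5 → f
n(13): 13−10=3 → d
e(4): 4−10=-6≡20 → u
a(0): 0−10=-10≡16 → q
z(25): 25−10=15 → p
n(13): 13−10=3 → d
f(5): 5−10=-5≡21 → v
v(21): 21−10=11 → l
e(4): 4−10=-6≡20 → u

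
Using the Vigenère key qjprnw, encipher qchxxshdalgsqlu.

glwokoxmpctoguj

Repeat the key across the message: qjprnwqjprnwqjp
q(16)+q(16): 32≡6 → g
c(2)+j(9): 11 → l
h(7)+p(15): 22 → w
x(23)+r(17): 40≡14 → o
x(23)+n(13): 36≡10 → k
s(18)+w(22): 40≡14 → o
h(7)+q(16): 23 → x
d(3)+j(9): 12 → m
a(0)+p(15): 15 → p
l(11)+r(17): 28≡2 → c
g(6)+n(13): 19 → t
s(18)+w(22): 40≡14 → o
q(16)+q(16): 32≡6 → g
l(11)+j(9): 20 → u
u(20)+p(15): 35≡9 → j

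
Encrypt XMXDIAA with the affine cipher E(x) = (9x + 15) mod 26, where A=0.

OTOQJPP

X(23): 9·23+15=222≡14 → O
M(12): 9·12+15=123≡19 → T
X(23): 9·23+15=222≡14 → O
D(3): 9·3+15=42≡16 → Q
I(8): 9·8+15=87≡9 → J
A(0): 9·0+15=15 → P
A(0): 9·0+15=15 → P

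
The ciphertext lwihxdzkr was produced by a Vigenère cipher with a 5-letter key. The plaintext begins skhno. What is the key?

tmbuj

Subtract each crib letter from the matching ciphertext letter (mod 26):
l(11)−s(18)=-7≡19 → t
w(22)−k(10)=12 → m
i(8)−h(7)=1 → b
h(7)−n(13)=-6≡20 → u
x(23)−o(14)=9 → j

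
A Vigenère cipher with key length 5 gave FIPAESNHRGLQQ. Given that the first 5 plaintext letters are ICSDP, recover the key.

XGXXP

Subtract each crib letter from the matching ciphertext letter (mod 26):
F(5)−I(8)=-3≡23 → X
I(8)−C(2)=6 → G
P(15)−S(18)=-3≡23 → X
A(0)−D(3)=-3≡23 → X
E(4)−P(15)=-11≡15 → P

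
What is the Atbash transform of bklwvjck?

ypodeqxp

b(1) → y(24)
k(10) → p(15)
l(11) → o(14)
w(22) → d(3)
v(21) → e(4)
j(9) → q(16)
c(2) → x(23)
k(10) → p(15)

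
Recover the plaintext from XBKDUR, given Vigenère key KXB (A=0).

Repeat the key across the ciphertext: KXBKXB
X(23)−K(10): 13 → N
B(1)−X(23): -22≡4 → E
K(10)−B(1): 9 → J
D(3)−K(10): -7≡19 → T
U(20)−X(23): -3≡23 → X
R(17)−B(1): 16 → Q

NEJTXQ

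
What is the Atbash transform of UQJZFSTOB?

FJQAUHGLY

U(20) → F(5)
Q(16) → J(9)
J(9) → Q(16)
Z(25) → A(0)
F(5) → U(20)
S(18) → H(7)
T(19) → G(6)
O(14) → L(11)
B(1) → Y(24)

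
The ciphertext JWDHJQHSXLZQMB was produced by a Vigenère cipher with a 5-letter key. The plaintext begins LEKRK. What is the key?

Subtract each crib letter from the matching ciphertext letter (mod 26):
J(9)−L(11)=-2≡24 → Y
W(22)−E(4)=18 → S
D(3)−K(10)=-7≡19 → T
H(7)−R(17)=-10≡16 → Q
J(9)−K(10)=-1≡25 → Z

YSTQZ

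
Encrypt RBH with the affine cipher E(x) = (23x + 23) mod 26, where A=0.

R(17): 23·17+23=414≡24 → Y
B(1): 23·1+23=46≡20 → U
H(7): 23·7+23=184≡2 → C

YUC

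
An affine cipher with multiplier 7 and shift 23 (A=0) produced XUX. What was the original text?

The inverse of 7 mod 26 is 15, since 7·15=105≡1. Apply D(y)=15·(y−23) mod 26:
X(23): 15·(23−23)=0 → A
U(20): 15·(20−23)=-45≡7 → H
X(23): 15·(23−23)=0 → A

AHA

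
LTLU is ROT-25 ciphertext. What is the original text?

MUMV

L(11): 11−25=-14≡12 → M
T(19): 19−25=-6≡20 → U
L(11): 11−25=-14≡12 → M
U(20): 20−25=-5≡21 → V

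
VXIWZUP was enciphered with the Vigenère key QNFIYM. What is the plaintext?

Repeat the key across the ciphertext: QNFIYMQ
V(21)−Q(16): 5 → F
X(23)−N(13): 10 → K
I(8)−F(5): 3 → D
W(22)−I(8): 14 → O
Z(25)−Y(24): 1 → B
U(20)−M(12): 8 → I
P(15)−Q(16): -1≡25 → Z

FKDOBIZ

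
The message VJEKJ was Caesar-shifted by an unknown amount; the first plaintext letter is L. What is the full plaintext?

LZUAZ

From the crib: V(21)−L(11)=10, so the shift is 10.
Subtract 10 from each ciphertext letter:
V(21): 21−10=11 → L
J(9): 9−10=-1≡25 → Z
E(4): 4−10=-6≡20 → U
K(10): 10−10=0 → A
J(9): 9−10=-1≡25 → Z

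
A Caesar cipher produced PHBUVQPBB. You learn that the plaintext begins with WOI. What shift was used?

From the crib: P(15)−W(22)=-7≡19, so the shift is 19.

19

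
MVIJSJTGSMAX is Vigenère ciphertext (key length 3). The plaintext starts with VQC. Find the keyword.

RFG

Subtract each crib letter from the matching ciphertext letter (mod 26):
M(12)−V(21)=-9≡17 → R
V(21)−Q(16)=5 → F
I(8)−C(2)=6 → G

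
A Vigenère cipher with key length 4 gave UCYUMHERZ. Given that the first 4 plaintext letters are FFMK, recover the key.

Subtract each crib letter from the matching ciphertext letter (mod 26):
U(20)−F(5)=15 → P
C(2)−F(5)=-3≡23 → X
Y(24)−M(12)=12 → M
U(20)−K(10)=10 → K

PXMK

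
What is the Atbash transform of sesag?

hvhzt

s(18) → h(7)
e(4) → v(21)
s(18) → h(7)
a(0) → z(25)
g(6) → t(19)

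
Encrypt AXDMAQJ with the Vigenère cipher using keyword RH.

Repeat the key across the message: RHRHRHR
A(0)+R(17): 17 → R
X(23)+H(7): 30≡4 → E
D(3)+R(17): 20 → U
M(12)+H(7): 19 → T
A(0)+R(17): 17 → R
Q(16)+H(7): 23 → X
J(9)+R(17): 26≡0 → A

REUTRXA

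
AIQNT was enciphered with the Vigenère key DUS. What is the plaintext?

XOYKZ

Repeat the key across the ciphertext: DUSDU
A(0)−D(3): -3≡23 → X
I(8)−U(20): -12≡14 → O
Q(16)−S(18): -2≡24 → Y
N(13)−D(3): 10 → K
T(19)−U(20): -1≡25 → Z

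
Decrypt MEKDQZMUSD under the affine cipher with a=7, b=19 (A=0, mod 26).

ZJVUHMZPLU

The inverse of 7 mod 26 is 15, since 7·15=105≡1. Apply D(y)=15·(y−19) mod 26:
M(12): 15·(12−19)=-105≡25 → Z
E(4): 15·(4−19)=-225≡9 → J
K(10): 15·(10−19)=-135≡21 → V
D(3): 15·(3−19)=-240≡20 → U
Q(16): 15·(16−19)=-45≡7 → H
Z(25): 15·(25−19)=90≡12 → M
M(12): 15·(12−19)=-105≡25 → Z
U(20): 15·(20−19)=15 → P
S(18): 15·(18−19)=-15≡11 → L
D(3): 15·(3−19)=-240≡20 → U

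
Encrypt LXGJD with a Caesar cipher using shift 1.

MYHKE

L(11): 11+1=12 → M
X(23): 23+1=24 → Y
G(6): 6+1=7 → H
J(9): 9+1=10 → K
D(3): 3+1=4 → E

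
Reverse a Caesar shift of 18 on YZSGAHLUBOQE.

GHAOIPTCJWYM

Y(24): 24−18=6 → G
Z(25): 25−18=7 → H
S(18): 18−18=0 → A
G(6): 6−18=-12≡14 → O
A(0): 0−18=-18≡8 → I
H(7): 7−18=-11≡15 → P
L(11): 11−18=-7≡19 → T
U(20): 20−18=2 → C
B(1): 1−18=-17≡9 → J
O(14): 14−18=-4≡22 → W
Q(16): 16−18=-2≡24 → Y
E(4): 4−18=-14≡12 → M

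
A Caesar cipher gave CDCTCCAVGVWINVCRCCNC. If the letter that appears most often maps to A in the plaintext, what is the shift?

The most frequent ciphertext letter is C (appears 8 times).
C is position 2; A is position 0.
Shift = 2.

2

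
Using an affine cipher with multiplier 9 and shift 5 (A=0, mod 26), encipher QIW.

Q(16): 9·16+5=149≡19 → T
I(8): 9·8+5=77≡25 → Z
W(22): 9·22+5=203≡21 → V

TZV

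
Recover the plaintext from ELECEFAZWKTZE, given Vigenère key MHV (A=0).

SEJQXKOSBYMES

Repeat the key across the ciphertext: MHVMHVMHVMHVM
E(4)−M(12): -8≡18 → S
L(11)−H(7): 4 → E
E(4)−V(21): -17≡9 → J
C(2)−M(12): -10≡16 → Q
E(4)−H(7): -3≡23 → X
F(5)−V(21): -16≡10 → K
A(0)−M(12): -12≡14 → O
Z(25)−H(7): 18 → S
W(22)−V(21): 1 → B
K(10)−M(12): -2≡24 → Y
T(19)−H(7): 12 → M
Z(25)−V(21): 4 → E
E(4)−M(12): -8≡18 → S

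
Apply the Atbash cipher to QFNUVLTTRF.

Q(16) → J(9)
F(5) → U(20)
N(13) → M(12)
U(20) → F(5)
V(21) → E(4)
L(11) → O(14)
T(19) → G(6)
T(19) → G(6)
R(17) → I(8)
F(5) → U(20)

JUMFEOGGIU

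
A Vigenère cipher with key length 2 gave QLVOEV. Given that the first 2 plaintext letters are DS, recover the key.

NT

Subtract each crib letter from the matching ciphertext letter (mod 26):
Q(16)−D(3)=13 → N
L(11)−S(18)=-7≡19 → T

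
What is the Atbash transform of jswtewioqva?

qhdgvdrljez

j(9) → q(16)
s(18) → h(7)
w(22) → d(3)
t(19) → g(6)
e(4) → v(21)
w(22) → d(3)
i(8) → r(17)
o(14) → l(11)
q(16) → j(9)
v(21) → e(4)
a(0) → z(25)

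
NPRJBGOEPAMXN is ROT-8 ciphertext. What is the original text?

FHJBTYGWHSEPF

N(13): 13−8=5 → F
P(15): 15−8=7 → H
R(17): 17−8=9 → J
J(9): 9−8=1 → B
B(1): 1−8=-7≡19 → T
G(6): 6−8=-2≡24 → Y
O(14): 14−8=6 → G
E(4): 4−8=-4≡22 → W
P(15): 15−8=7 → H
A(0): 0−8=-8≡18 → S
M(12): 12−8=4 → E
X(23): 23−8=15 → P
N(13): 13−8=5 → F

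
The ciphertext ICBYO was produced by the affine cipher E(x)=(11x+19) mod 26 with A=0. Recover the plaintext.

ZPWRJ

The inverse of 11 mod 26 is 19, since 11·19=209≡1. Apply D(y)=19·(y−19) mod 26:
I(8): 19·(8−19)=-209≡25 → Z
C(2): 19·(2−19)=-323≡15 → P
B(1): 19·(1−19)=-342≡22 → W
Y(24): 19·(24−19)=95≡17 → R
O(14): 19·(14−19)=-95≡9 → J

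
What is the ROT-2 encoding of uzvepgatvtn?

u(20): 20+2=22 → w
z(25): 25+2=27≡1 → b
v(21): 21+2=23 → x
e(4): 4+2=6 → g
p(15): 15+2=17 → r
g(6): 6+2=8 → i
a(0): 0+2=2 → c
t(19): 19+2=21 → v
v(21): 21+2=23 → x
t(19): 19+2=21 → v
n(13): 13+2=15 → p

wbxgricvxvp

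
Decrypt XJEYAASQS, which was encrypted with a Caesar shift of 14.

X(23): 23−14=9 → J
J(9): 9−14=-5≡21 → V
E(4): 4−14=-10≡16 → Q
Y(24): 24−14=10 → K
A(0): 0−14=-14≡12 → M
A(0): 0−14=-14≡12 → M
S(18): 18−14=4 → E
Q(16): 16−14=2 → C
S(18): 18−14=4 → E

JVQKMMECE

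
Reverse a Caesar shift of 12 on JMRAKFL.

J(9): 9−12=-3≡23 → X
M(12): 12−12=0 → A
R(17): 17−12=5 → F
A(0): 0−12=-12≡14 → O
K(10): 10−12=-2≡24 → Y
F(5): 5−12=-7≡19 → T
L(11): 11−12=-1≡25 → Z

XAFOYTZ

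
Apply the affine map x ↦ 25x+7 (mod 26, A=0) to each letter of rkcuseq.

r(17): 25·17+7=432≡16 → q
k(10): 25·10+7=257≡23 → x
c(2): 25·2+7=57≡5 → f
u(20): 25·20+7=507≡13 → n
s(18): 25·18+7=457≡15 → p
e(4): 25·4+7=107≡3 → d
q(16): 25·16+7=407≡17 → r

qxfnpdr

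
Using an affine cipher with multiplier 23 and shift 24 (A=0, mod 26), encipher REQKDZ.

ZMCUPB

R(17): 23·17+24=415≡25 → Z
E(4): 23·4+24=116≡12 → M
Q(16): 23·16+24=392≡2 → C
K(10): 23·10+24=254≡20 → U
D(3): 23·3+24=93≡15 → P
Z(25): 23·25+24=599≡1 → B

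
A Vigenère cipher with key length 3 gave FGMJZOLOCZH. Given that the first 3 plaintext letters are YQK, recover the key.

HQC

Subtract each crib letter from the matching ciphertext letter (mod 26):
F(5)−Y(24)=-19≡7 → H
G(6)−Q(16)=-10≡16 → Q
M(12)−K(10)=2 → C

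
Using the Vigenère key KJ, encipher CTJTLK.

MCTCVT

Repeat the key across the message: KJKJKJ
C(2)+K(10): 12 → M
T(19)+J(9): 28≡2 → C
J(9)+K(10): 19 → T
T(19)+J(9): 28≡2 → C
L(11)+K(10): 21 → V
K(10)+J(9): 19 → T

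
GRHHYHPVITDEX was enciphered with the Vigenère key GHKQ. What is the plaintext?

AKXRSAFFCMTOR

Repeat the key across the ciphertext: GHKQGHKQGHKQG
G(6)−G(6): 0 → A
R(17)−H(7): 10 → K
H(7)−K(10): -3≡23 → X
H(7)−Q(16): -9≡17 → R
Y(24)−G(6): 18 → S
H(7)−H(7): 0 → A
P(15)−K(10): 5 → F
V(21)−Q(16): 5 → F
I(8)−G(6): 2 → C
T(19)−H(7): 12 → M
D(3)−K(10): -7≡19 → T
E(4)−Q(16): -12≡14 → O
X(23)−G(6): 17 → R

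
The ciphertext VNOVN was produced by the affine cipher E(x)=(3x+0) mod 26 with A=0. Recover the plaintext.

HNWHN

The inverse of 3 mod 26 is 9, since 3·9=27≡1. Apply D(y)=9·(y−0) mod 26:
V(21): 9·(21−0)=189≡7 → H
N(13): 9·(13−0)=117≡13 → N
O(14): 9·(14−0)=126≡22 → W
V(21): 9·(21−0)=189≡7 → H
N(13): 9·(13−0)=117≡13 → N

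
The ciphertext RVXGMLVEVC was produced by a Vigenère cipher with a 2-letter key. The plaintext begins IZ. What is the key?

JW

Subtract each crib letter from the matching ciphertext letter (mod 26):
R(17)−I(8)=9 → J
V(21)−Z(25)=-4≡22 → W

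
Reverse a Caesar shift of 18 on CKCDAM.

C(2): 2−18=-16≡10 → K
K(10): 10−18=-8≡18 → S
C(2): 2−18=-16≡10 → K
D(3): 3−18=-15≡11 → L
A(0): 0−18=-18≡8 → I
M(12): 12−18=-6≡20 → U

KSKLIU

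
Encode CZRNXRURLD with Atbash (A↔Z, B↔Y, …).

C(2) → X(23)
Z(25) → A(0)
R(17) → I(8)
N(13) → M(12)
X(23) → C(2)
R(17) → I(8)
U(20) → F(5)
R(17) → I(8)
L(11) → O(14)
D(3) → W(22)

XAIMCIFIOW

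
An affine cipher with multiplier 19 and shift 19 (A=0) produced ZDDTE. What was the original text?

The inverse of 19 mod 26 is 11, since 19·11=209≡1. Apply D(y)=11·(y−19) mod 26:
Z(25): 11·(25−19)=66≡14 → O
D(3): 11·(3−19)=-176≡6 → G
D(3): 11·(3−19)=-176≡6 → G
T(19): 11·(19−19)=0 → A
E(4): 11·(4−19)=-165≡17 → R

OGGAR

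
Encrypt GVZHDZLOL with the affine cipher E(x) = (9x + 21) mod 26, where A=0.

G(6): 9·6+21=75≡23 → X
V(21): 9·21+21=210≡2 → C
Z(25): 9·25+21=246≡12 → M
H(7): 9·7+21=84≡6 → G
D(3): 9·3+21=48≡22 → W
Z(25): 9·25+21=246≡12 → M
L(11): 9·11+21=120≡16 → Q
O(14): 9·14+21=147≡17 → R
L(11): 9·11+21=120≡16 → Q

XCMGWMQRQ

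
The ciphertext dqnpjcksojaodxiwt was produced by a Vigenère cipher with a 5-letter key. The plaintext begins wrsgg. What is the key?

Subtract each crib letter from the matching ciphertext letter (mod 26):
d(3)−w(22)=-19≡7 → h
q(16)−r(17)=-1≡25 → z
n(13)−s(18)=-5≡21 → v
p(15)−g(6)=9 → j
j(9)−g(6)=3 → d

hzvjd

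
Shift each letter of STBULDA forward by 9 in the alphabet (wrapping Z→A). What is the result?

S(18): 18+9=27≡1 → B
T(19): 19+9=28≡2 → C
B(1): 1+9=10 → K
U(20): 20+9=29≡3 → D
L(11): 11+9=20 → U
D(3): 3+9=12 → M
A(0): 0+9=9 → J

BCKDUMJ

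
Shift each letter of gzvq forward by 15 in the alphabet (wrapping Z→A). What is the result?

g(6): 6+15=21 → v
z(25): 25+15=40≡14 → o
v(21): 21+15=36≡10 → k
q(16): 16+15=31≡5 → f

vokf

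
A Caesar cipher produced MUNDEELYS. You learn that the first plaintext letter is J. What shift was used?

3

From the crib: M(12)−J(9)=3, so the shift is 3.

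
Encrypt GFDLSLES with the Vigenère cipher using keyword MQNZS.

SVQKKXUF

Repeat the key across the message: MQNZSMQN
G(6)+M(12): 18 → S
F(5)+Q(16): 21 → V
D(3)+N(13): 16 → Q
L(11)+Z(25): 36≡10 → K
S(18)+S(18): 36≡10 → K
L(11)+M(12): 23 → X
E(4)+Q(16): 20 → U
S(18)+N(13): 31≡5 → F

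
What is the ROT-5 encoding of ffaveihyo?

f(5): 5+5=10 → k
f(5): 5+5=10 → k
a(0): 0+5=5 → f
v(21): 21+5=26≡0 → a
e(4): 4+5=9 → j
i(8): 8+5=13 → n
h(7): 7+5=12 → m
y(24): 24+5=29≡3 → d
o(14): 14+5=19 → t

kkfajnmdt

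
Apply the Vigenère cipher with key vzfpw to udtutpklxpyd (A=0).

pcyjpkjqmltc

Repeat the key across the message: vzfpwvzfpwvz
u(20)+v(21): 41≡15 → p
d(3)+z(25): 28≡2 → c
t(19)+f(5): 24 → y
u(20)+p(15): 35≡9 → j
t(19)+w(22): 41≡15 → p
p(15)+v(21): 36≡10 → k
k(10)+z(25): 35≡9 → j
l(11)+f(5): 16 → q
x(23)+p(15): 38≡12 → m
p(15)+w(22): 37≡11 → l
y(24)+v(21): 45≡19 → t
d(3)+z(25): 28≡2 → c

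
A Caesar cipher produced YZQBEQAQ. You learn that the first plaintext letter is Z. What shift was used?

25

From the crib: Y(24)−Z(25)=-1≡25, so the shift is 25.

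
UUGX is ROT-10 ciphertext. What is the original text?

KKWN

U(20): 20−10=10 → K
U(20): 20−10=10 → K
G(6): 6−10=-4≡22 → W
X(23): 23−10=13 → N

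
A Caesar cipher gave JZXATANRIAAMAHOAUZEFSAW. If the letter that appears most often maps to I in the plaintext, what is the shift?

The most frequent ciphertext letter is A (appears 7 times).
A is position 0; I is position 8.
Shift = -8≡18.

18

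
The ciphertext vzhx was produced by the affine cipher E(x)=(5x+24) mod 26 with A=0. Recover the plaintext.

The inverse of 5 mod 26 is 21, since 5·21=105≡1. Apply D(y)=21·(y−24) mod 26:
v(21): 21·(21−24)=-63≡15 → p
z(25): 21·(25−24)=21 → v
h(7): 21·(7−24)=-357≡7 → h
x(23): 21·(23−24)=-21≡5 → f

pvhf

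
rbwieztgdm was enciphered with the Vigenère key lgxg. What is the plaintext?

gvzcttwasg

Repeat the key across the ciphertext: lgxglgxglg
r(17)−l(11): 6 → g
b(1)−g(6): -5≡21 → v
w(22)−x(23): -1≡25 → z
i(8)−g(6): 2 → c
e(4)−l(11): -7≡19 → t
z(25)−g(6): 19 → t
t(19)−x(23): -4≡22 → w
g(6)−g(6): 0 → a
d(3)−l(11): -8≡18 → s
m(12)−g(6): 6 → g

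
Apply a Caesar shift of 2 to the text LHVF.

NJXH

L(11): 11+2=13 → N
H(7): 7+2=9 → J
V(21): 21+2=23 → X
F(5): 5+2=7 → H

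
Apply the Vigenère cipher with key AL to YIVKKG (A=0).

Repeat the key across the message: ALALAL
Y(24)+A(0): 24 → Y
I(8)+L(11): 19 → T
V(21)+A(0): 21 → V
K(10)+L(11): 21 → V
K(10)+A(0): 10 → K
G(6)+L(11): 17 → R

YTVVKR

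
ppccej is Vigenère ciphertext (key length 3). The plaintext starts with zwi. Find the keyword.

Subtract each crib letter from the matching ciphertext letter (mod 26):
p(15)−z(25)=-10≡16 → q
p(15)−w(22)=-7≡19 → t
c(2)−i(8)=-6≡20 → u

qtu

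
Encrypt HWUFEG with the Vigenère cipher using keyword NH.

UDHMRN

Repeat the key across the message: NHNHNH
H(7)+N(13): 20 → U
W(22)+H(7): 29≡3 → D
U(20)+N(13): 33≡7 → H
F(5)+H(7): 12 → M
E(4)+N(13): 17 → R
G(6)+H(7): 13 → N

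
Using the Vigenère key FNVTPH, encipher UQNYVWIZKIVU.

Repeat the key across the message: FNVTPHFNVTPH
U(20)+F(5): 25 → Z
Q(16)+N(13): 29≡3 → D
N(13)+V(21): 34≡8 → I
Y(24)+T(19): 43≡17 → R
V(21)+P(15): 36≡10 → K
W(22)+H(7): 29≡3 → D
I(8)+F(5): 13 → N
Z(25)+N(13): 38≡12 → M
K(10)+V(21): 31≡5 → F
I(8)+T(19): 27≡1 → B
V(21)+P(15): 36≡10 → K
U(20)+H(7): 27≡1 → B

ZDIRKDNMFBKB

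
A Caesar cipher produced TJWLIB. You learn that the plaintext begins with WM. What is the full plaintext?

WMZOLE

From the crib: T(19)−W(22)=-3≡23, so the shift is 23.
Subtract 23 from each ciphertext letter:
T(19): 19−23=-4≡22 → W
J(9): 9−23=-14≡12 → M
W(22): 22−23=-1≡25 → Z
L(11): 11−23=-12≡14 → O
I(8): 8−23=-15≡11 → L
B(1): 1−23=-22≡4 → E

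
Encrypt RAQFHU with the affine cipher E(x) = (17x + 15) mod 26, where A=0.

SPBWER

R(17): 17·17+15=304≡18 → S
A(0): 17·0+15=15 → P
Q(16): 17·16+15=287≡1 → B
F(5): 17·5+15=100≡22 → W
H(7): 17·7+15=134≡4 → E
U(20): 17·20+15=355≡17 → R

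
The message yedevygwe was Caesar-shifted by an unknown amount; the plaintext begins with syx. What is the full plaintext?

syxypsaqy

From the crib: y(24)−s(18)=6, so the shift is 6.
Subtract 6 from each ciphertext letter:
y(24): 24−6=18 → s
e(4): 4−6=-2≡24 → y
d(3): 3−6=-3≡23 → x
e(4): 4−6=-2≡24 → y
v(21): 21−6=15 → p
y(24): 24−6=18 → s
g(6): 6−6=0 → a
w(22): 22−6=16 → q
e(4): 4−6=-2≡24 → y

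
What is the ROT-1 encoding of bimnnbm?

b(1): 1+1=2 → c
i(8): 8+1=9 → j
m(12): 12+1=13 → n
n(13): 13+1=14 → o
n(13): 13+1=14 → o
b(1): 1+1=2 → c
m(12): 12+1=13 → n

cjnoocn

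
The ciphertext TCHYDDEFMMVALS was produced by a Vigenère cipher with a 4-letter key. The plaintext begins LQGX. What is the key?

IMBB

Subtract each crib letter from the matching ciphertext letter (mod 26):
T(19)−L(11)=8 → I
C(2)−Q(16)=-14≡12 → M
H(7)−G(6)=1 → B
Y(24)−X(23)=1 → B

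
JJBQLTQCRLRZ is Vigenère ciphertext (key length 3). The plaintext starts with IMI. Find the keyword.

BXT

Subtract each crib letter from the matching ciphertext letter (mod 26):
J(9)−I(8)=1 → B
J(9)−M(12)=-3≡23 → X
B(1)−I(8)=-7≡19 → T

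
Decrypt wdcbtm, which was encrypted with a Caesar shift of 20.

w(22): 22−20=2 → c
d(3): 3−20=-17≡9 → j
c(2): 2−20=-18≡8 → i
b(1): 1−20=-19≡7 → h
t(19): 19−20=-1≡25 → z
m(12): 12−20=-8≡18 → s

cjihzs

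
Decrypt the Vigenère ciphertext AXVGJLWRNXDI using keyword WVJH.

ECMZNQNKRCUB

Repeat the key across the ciphertext: WVJHWVJHWVJH
A(0)−W(22): -22≡4 → E
X(23)−V(21): 2 → C
V(21)−J(9): 12 → M
G(6)−H(7): -1≡25 → Z
J(9)−W(22): -13≡13 → N
L(11)−V(21): -10≡16 → Q
W(22)−J(9): 13 → N
R(17)−H(7): 10 → K
N(13)−W(22): -9≡17 → R
X(23)−V(21): 2 → C
D(3)−J(9): -6≡20 → U
I(8)−H(7): 1 → B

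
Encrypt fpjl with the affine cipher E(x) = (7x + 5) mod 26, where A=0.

ogqe

f(5): 7·5+5=40≡14 → o
p(15): 7·15+5=110≡6 → g
j(9): 7·9+5=68≡16 → q
l(11): 7·11+5=82≡4 → e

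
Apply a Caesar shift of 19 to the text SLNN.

LEGG

S(18): 18+19=37≡11 → L
L(11): 11+19=30≡4 → E
N(13): 13+19=32≡6 → G
N(13): 13+19=32≡6 → G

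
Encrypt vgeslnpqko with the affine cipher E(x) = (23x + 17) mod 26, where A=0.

gzfpkeyvnb

v(21): 23·21+17=500≡6 → g
g(6): 23·6+17=155≡25 → z
e(4): 23·4+17=109≡5 → f
s(18): 23·18+17=431≡15 → p
l(11): 23·11+17=270≡10 → k
n(13): 23·13+17=316≡4 → e
p(15): 23·15+17=362≡24 → y
q(16): 23·16+17=385≡21 → v
k(10): 23·10+17=247≡13 → n
o(14): 23·14+17=339≡1 → b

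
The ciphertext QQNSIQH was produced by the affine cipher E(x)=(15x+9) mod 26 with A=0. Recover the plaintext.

XXCLTXM

The inverse of 15 mod 26 is 7, since 15·7=105≡1. Apply D(y)=7·(y−9) mod 26:
Q(16): 7·(16−9)=49≡23 → X
Q(16): 7·(16−9)=49≡23 → X
N(13): 7·(13−9)=28≡2 → C
S(18): 7·(18−9)=63≡11 → L
I(8): 7·(8−9)=-7≡19 → T
Q(16): 7·(16−9)=49≡23 → X
H(7): 7·(7−9)=-14≡12 → M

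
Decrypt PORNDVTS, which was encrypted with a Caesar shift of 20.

P(15): 15−20=-5≡21 → V
O(14): 14−20=-6≡20 → U
R(17): 17−20=-3≡23 → X
N(13): 13−20=-7≡19 → T
D(3): 3−20=-17≡9 → J
V(21): 21−20=1 → B
T(19): 19−20=-1≡25 → Z
S(18): 18−20=-2≡24 → Y

VUXTJBZY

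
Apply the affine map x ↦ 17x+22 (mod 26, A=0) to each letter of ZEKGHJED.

FMKULTMV

Z(25): 17·25+22=447≡5 → F
E(4): 17·4+22=90≡12 → M
K(10): 17·10+22=192≡10 → K
G(6): 17·6+22=124≡20 → U
H(7): 17·7+22=141≡11 → L
J(9): 17·9+22=175≡19 → T
E(4): 17·4+22=90≡12 → M
D(3): 17·3+22=73≡21 → V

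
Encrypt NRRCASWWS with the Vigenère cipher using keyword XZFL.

KQWNXRBHP

Repeat the key across the message: XZFLXZFLX
N(13)+X(23): 36≡10 → K
R(17)+Z(25): 42≡16 → Q
R(17)+F(5): 22 → W
C(2)+L(11): 13 → N
A(0)+X(23): 23 → X
S(18)+Z(25): 43≡17 → R
W(22)+F(5): 27≡1 → B
W(22)+L(11): 33≡7 → H
S(18)+X(23): 41≡15 → P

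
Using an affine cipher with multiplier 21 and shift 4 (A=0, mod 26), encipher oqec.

o(14): 21·14+4=298≡12 → m
q(16): 21·16+4=340≡2 → c
e(4): 21·4+4=88≡10 → k
c(2): 21·2+4=46≡20 → u

mcku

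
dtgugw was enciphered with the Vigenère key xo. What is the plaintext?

gfjgji

Repeat the key across the ciphertext: xoxoxo
d(3)−x(23): -20≡6 → g
t(19)−o(14): 5 → f
g(6)−x(23): -17≡9 → j
u(20)−o(14): 6 → g
g(6)−x(23): -17≡9 → j
w(22)−o(14): 8 → i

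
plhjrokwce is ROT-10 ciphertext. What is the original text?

p(15): 15−10=5 → f
l(11): 11−10=1 → b
h(7): 7−10=-3≡23 → x
j(9): 9−10=-1≡25 → z
r(17): 17−10=7 → h
o(14): 14−10=4 → e
k(10): 10−10=0 → a
w(22): 22−10=12 → m
c(2): 2−10=-8≡18 → s
e(4): 4−10=-6≡20 → u

fbxzheamsu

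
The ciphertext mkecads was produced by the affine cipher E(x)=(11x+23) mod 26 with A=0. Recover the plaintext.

zndrfkj

The inverse of 11 mod 26 is 19, since 11·19=209≡1. Apply D(y)=19·(y−23) mod 26:
m(12): 19·(12−23)=-209≡25 → z
k(10): 19·(10−23)=-247≡13 → n
e(4): 19·(4−23)=-361≡3 → d
c(2): 19·(2−23)=-399≡17 → r
a(0): 19·(0−23)=-437≡5 → f
d(3): 19·(3−23)=-380≡10 → k
s(18): 19·(18−23)=-95≡9 → j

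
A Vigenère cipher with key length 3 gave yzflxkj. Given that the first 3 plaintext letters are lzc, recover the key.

Subtract each crib letter from the matching ciphertext letter (mod 26):
y(24)−l(11)=13 → n
z(25)−z(25)=0 → a
f(5)−c(2)=3 → d

nad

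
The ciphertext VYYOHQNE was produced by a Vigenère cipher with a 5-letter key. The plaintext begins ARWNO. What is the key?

VHCBT

Subtract each crib letter from the matching ciphertext letter (mod 26):
V(21)−A(0)=21 → V
Y(24)−R(17)=7 → H
Y(24)−W(22)=2 → C
O(14)−N(13)=1 → B
H(7)−O(14)=-7≡19 → T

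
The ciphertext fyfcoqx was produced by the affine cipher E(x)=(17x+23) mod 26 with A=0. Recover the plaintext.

The inverse of 17 mod 26 is 23, since 17·23=391≡1. Apply D(y)=23·(y−23) mod 26:
f(5): 23·(5−23)=-414≡2 → c
y(24): 23·(24−23)=23 → x
f(5): 23·(5−23)=-414≡2 → c
c(2): 23·(2−23)=-483≡11 → l
o(14): 23·(14−23)=-207≡1 → b
q(16): 23·(16−23)=-161≡21 → v
x(23): 23·(23−23)=0 → a

cxclbva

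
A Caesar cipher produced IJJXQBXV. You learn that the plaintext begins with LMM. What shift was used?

23

From the crib: I(8)−L(11)=-3≡23, so the shift is 23.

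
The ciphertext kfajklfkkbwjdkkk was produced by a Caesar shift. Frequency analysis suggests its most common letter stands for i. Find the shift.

The most frequent ciphertext letter is k (appears 7 times).
k is position 10; i is position 8.
Shift = 2.

2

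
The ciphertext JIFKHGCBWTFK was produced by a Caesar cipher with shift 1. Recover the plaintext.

J(9): 9−1=8 → I
I(8): 8−1=7 → H
F(5): 5−1=4 → E
K(10): 10−1=9 → J
H(7): 7−1=6 → G
G(6): 6−1=5 → F
C(2): 2−1=1 → B
B(1): 1−1=0 → A
W(22): 22−1=21 → V
T(19): 19−1=18 → S
F(5): 5−1=4 → E
K(10): 10−1=9 → J

IHEJGFBAVSEJ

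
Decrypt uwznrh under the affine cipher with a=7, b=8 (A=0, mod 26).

ycvxfl

The inverse of 7 mod 26 is 15, since 7·15=105≡1. Apply D(y)=15·(y−8) mod 26:
u(20): 15·(20−8)=180≡24 → y
w(22): 15·(22−8)=210≡2 → c
z(25): 15·(25−8)=255≡21 → v
n(13): 15·(13−8)=75≡23 → x
r(17): 15·(17−8)=135≡5 → f
h(7): 15·(7−8)=-15≡11 → l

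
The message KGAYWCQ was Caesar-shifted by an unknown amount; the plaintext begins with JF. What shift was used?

1

From the crib: K(10)−J(9)=1, so the shift is 1.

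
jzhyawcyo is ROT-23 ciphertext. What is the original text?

j(9): 9−23=-14≡12 → m
z(25): 25−23=2 → c
h(7): 7−23=-16≡10 → k
y(24): 24−23=1 → b
a(0): 0−23=-23≡3 → d
w(22): 22−23=-1≡25 → z
c(2): 2−23=-21≡5 → f
y(24): 24−23=1 → b
o(14): 14−23=-9≡17 → r

mckbdzfbr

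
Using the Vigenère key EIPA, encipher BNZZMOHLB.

FVOZQWWLF

Repeat the key across the message: EIPAEIPAE
B(1)+E(4): 5 → F
N(13)+I(8): 21 → V
Z(25)+P(15): 40≡14 → O
Z(25)+A(0): 25 → Z
M(12)+E(4): 16 → Q
O(14)+I(8): 22 → W
H(7)+P(15): 22 → W
L(11)+A(0): 11 → L
B(1)+E(4): 5 → F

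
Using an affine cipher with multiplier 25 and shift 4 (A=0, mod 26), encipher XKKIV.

X(23): 25·23+4=579≡7 → H
K(10): 25·10+4=254≡20 → U
K(10): 25·10+4=254≡20 → U
I(8): 25·8+4=204≡22 → W
V(21): 25·21+4=529≡9 → J

HUUWJ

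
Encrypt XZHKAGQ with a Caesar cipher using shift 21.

X(23): 23+21=44≡18 → S
Z(25): 25+21=46≡20 → U
H(7): 7+21=28≡2 → C
K(10): 10+21=31≡5 → F
A(0): 0+21=21 → V
G(6): 6+21=27≡1 → B
Q(16): 16+21=37≡11 → L

SUCFVBL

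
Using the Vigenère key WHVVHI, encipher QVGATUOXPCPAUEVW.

Repeat the key across the message: WHVVHIWHVVHIWHVV
Q(16)+W(22): 38≡12 → M
V(21)+H(7): 28≡2 → C
G(6)+V(21): 27≡1 → B
A(0)+V(21): 21 → V
T(19)+H(7): 26≡0 → A
U(20)+I(8): 28≡2 → C
O(14)+W(22): 36≡10 → K
X(23)+H(7): 30≡4 → E
P(15)+V(21): 36≡10 → K
C(2)+V(21): 23 → X
P(15)+H(7): 22 → W
A(0)+I(8): 8 → I
U(20)+W(22): 42≡16 → Q
E(4)+H(7): 11 → L
V(21)+V(21): 42≡16 → Q
W(22)+V(21): 43≡17 → R

MCBVACKEKXWIQLQR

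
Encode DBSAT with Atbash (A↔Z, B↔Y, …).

D(3) → W(22)
B(1) → Y(24)
S(18) → H(7)
A(0) → Z(25)
T(19) → G(6)

WYHZG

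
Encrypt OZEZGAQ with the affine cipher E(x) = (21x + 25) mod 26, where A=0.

HEFEVZX

O(14): 21·14+25=319≡7 → H
Z(25): 21·25+25=550≡4 → E
E(4): 21·4+25=109≡5 → F
Z(25): 21·25+25=550≡4 → E
G(6): 21·6+25=151≡21 → V
A(0): 21·0+25=25 → Z
Q(16): 21·16+25=361≡23 → X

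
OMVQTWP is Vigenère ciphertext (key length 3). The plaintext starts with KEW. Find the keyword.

EIZ

Subtract each crib letter from the matching ciphertext letter (mod 26):
O(14)−K(10)=4 → E
M(12)−E(4)=8 → I
V(21)−W(22)=-1≡25 → Z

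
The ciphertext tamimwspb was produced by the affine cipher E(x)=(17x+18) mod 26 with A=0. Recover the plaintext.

The inverse of 17 mod 26 is 23, since 17·23=391≡1. Apply D(y)=23·(y−18) mod 26:
t(19): 23·(19−18)=23 → x
a(0): 23·(0−18)=-414≡2 → c
m(12): 23·(12−18)=-138≡18 → s
i(8): 23·(8−18)=-230≡4 → e
m(12): 23·(12−18)=-138≡18 → s
w(22): 23·(22−18)=92≡14 → o
s(18): 23·(18−18)=0 → a
p(15): 23·(15−18)=-69≡9 → j
b(1): 23·(1−18)=-391≡25 → z

xcsesoajz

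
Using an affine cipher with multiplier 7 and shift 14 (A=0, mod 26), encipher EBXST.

QVTKR

E(4): 7·4+14=42≡16 → Q
B(1): 7·1+14=21 → V
X(23): 7·23+14=175≡19 → T
S(18): 7·18+14=140≡10 → K
T(19): 7·19+14=147≡17 → R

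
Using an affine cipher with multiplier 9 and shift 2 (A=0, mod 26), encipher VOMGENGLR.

V(21): 9·21+2=191≡9 → J
O(14): 9·14+2=128≡24 → Y
M(12): 9·12+2=110≡6 → G
G(6): 9·6+2=56≡4 → E
E(4): 9·4+2=38≡12 → M
N(13): 9·13+2=119≡15 → P
G(6): 9·6+2=56≡4 → E
L(11): 9·11+2=101≡23 → X
R(17): 9·17+2=155≡25 → Z

JYGEMPEXZ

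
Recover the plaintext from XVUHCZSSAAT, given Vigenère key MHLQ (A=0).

LOJRQSHCOTI

Repeat the key across the ciphertext: MHLQMHLQMHL
X(23)−M(12): 11 → L
V(21)−H(7): 14 → O
U(20)−L(11): 9 → J
H(7)−Q(16): -9≡17 → R
C(2)−M(12): -10≡16 → Q
Z(25)−H(7): 18 → S
S(18)−L(11): 7 → H
S(18)−Q(16): 2 → C
A(0)−M(12): -12≡14 → O
A(0)−H(7): -7≡19 → T
T(19)−L(11): 8 → I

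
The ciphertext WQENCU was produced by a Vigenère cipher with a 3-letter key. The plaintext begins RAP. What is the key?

FQP

Subtract each crib letter from the matching ciphertext letter (mod 26):
W(22)−R(17)=5 → F
Q(16)−A(0)=16 → Q
E(4)−P(15)=-11≡15 → P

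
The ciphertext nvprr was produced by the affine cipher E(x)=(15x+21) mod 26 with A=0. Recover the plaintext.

The inverse of 15 mod 26 is 7, since 15·7=105≡1. Apply D(y)=7·(y−21) mod 26:
n(13): 7·(13−21)=-56≡22 → w
v(21): 7·(21−21)=0 → a
p(15): 7·(15−21)=-42≡10 → k
r(17): 7·(17−21)=-28≡24 → y
r(17): 7·(17−21)=-28≡24 → y

wakyy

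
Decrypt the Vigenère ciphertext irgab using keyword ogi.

ulymv

Repeat the key across the ciphertext: ogiog
i(8)−o(14): -6≡20 → u
r(17)−g(6): 11 → l
g(6)−i(8): -2≡24 → y
a(0)−o(14): -14≡12 → m
b(1)−g(6): -5≡21 → v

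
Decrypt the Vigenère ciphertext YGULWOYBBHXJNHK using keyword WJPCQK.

CXFJGECSMFHZRYV

Repeat the key across the ciphertext: WJPCQKWJPCQKWJP
Y(24)−W(22): 2 → C
G(6)−J(9): -3≡23 → X
U(20)−P(15): 5 → F
L(11)−C(2): 9 → J
W(22)−Q(16): 6 → G
O(14)−K(10): 4 → E
Y(24)−W(22): 2 → C
B(1)−J(9): -8≡18 → S
B(1)−P(15): -14≡12 → M
H(7)−C(2): 5 → F
X(23)−Q(16): 7 → H
J(9)−K(10): -1≡25 → Z
N(13)−W(22): -9≡17 → R
H(7)−J(9): -2≡24 → Y
K(10)−P(15): -5≡21 → V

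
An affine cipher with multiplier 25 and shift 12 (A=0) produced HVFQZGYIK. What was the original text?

FRHWNGOEC

The inverse of 25 mod 26 is 25, since 25·25=625≡1. Apply D(y)=25·(y−12) mod 26:
H(7): 25·(7−12)=-125≡5 → F
V(21): 25·(21−12)=225≡17 → R
F(5): 25·(5−12)=-175≡7 → H
Q(16): 25·(16−12)=100≡22 → W
Z(25): 25·(25−12)=325≡13 → N
G(6): 25·(6−12)=-150≡6 → G
Y(24): 25·(24−12)=300≡14 → O
I(8): 25·(8−12)=-100≡4 → E
K(10): 25·(10−12)=-50≡2 → C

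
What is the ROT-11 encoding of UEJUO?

FPUFZ

U(20): 20+11=31≡5 → F
E(4): 4+11=15 → P
J(9): 9+11=20 → U
U(20): 20+11=31≡5 → F
O(14): 14+11=25 → Z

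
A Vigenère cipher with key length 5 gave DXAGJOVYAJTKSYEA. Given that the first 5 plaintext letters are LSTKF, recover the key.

Subtract each crib letter from the matching ciphertext letter (mod 26):
D(3)−L(11)=-8≡18 → S
X(23)−S(18)=5 → F
A(0)−T(19)=-19≡7 → H
G(6)−K(10)=-4≡22 → W
J(9)−F(5)=4 → E

SFHWE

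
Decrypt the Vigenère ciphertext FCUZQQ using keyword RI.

OUDRZI

Repeat the key across the ciphertext: RIRIRI
F(5)−R(17): -12≡14 → O
C(2)−I(8): -6≡20 → U
U(20)−R(17): 3 → D
Z(25)−I(8): 17 → R
Q(16)−R(17): -1≡25 → Z
Q(16)−I(8): 8 → I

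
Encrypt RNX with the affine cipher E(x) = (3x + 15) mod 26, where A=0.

R(17): 3·17+15=66≡14 → O
N(13): 3·13+15=54≡2 → C
X(23): 3·23+15=84≡6 → G

OCG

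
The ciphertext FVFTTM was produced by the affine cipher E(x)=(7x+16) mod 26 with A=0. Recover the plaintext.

The inverse of 7 mod 26 is 15, since 7·15=105≡1. Apply D(y)=15·(y−16) mod 26:
F(5): 15·(5−16)=-165≡17 → R
V(21): 15·(21−16)=75≡23 → X
F(5): 15·(5−16)=-165≡17 → R
T(19): 15·(19−16)=45≡19 → T
T(19): 15·(19−16)=45≡19 → T
M(12): 15·(12−16)=-60≡18 → S

RXRTTS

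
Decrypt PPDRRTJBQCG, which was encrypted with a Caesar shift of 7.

IIWKKMCUJVZ

P(15): 15−7=8 → I
P(15): 15−7=8 → I
D(3): 3−7=-4≡22 → W
R(17): 17−7=10 → K
R(17): 17−7=10 → K
T(19): 19−7=12 → M
J(9): 9−7=2 → C
B(1): 1−7=-6≡20 → U
Q(16): 16−7=9 → J
C(2): 2−7=-5≡21 → V
G(6): 6−7=-1≡25 → Z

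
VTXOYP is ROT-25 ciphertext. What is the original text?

WUYPZQ

V(21): 21−25=-4≡22 → W
T(19): 19−25=-6≡20 → U
X(23): 23−25=-2≡24 → Y
O(14): 14−25=-11≡15 → P
Y(24): 24−25=-1≡25 → Z
P(15): 15−25=-10≡16 → Q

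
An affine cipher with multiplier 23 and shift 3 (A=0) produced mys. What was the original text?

The inverse of 23 mod 26 is 17, since 23·17=391≡1. Apply D(y)=17·(y−3) mod 26:
m(12): 17·(12−3)=153≡23 → x
y(24): 17·(24−3)=357≡19 → t
s(18): 17·(18−3)=255≡21 → v

xtv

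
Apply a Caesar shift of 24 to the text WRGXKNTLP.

UPEVILRJN

W(22): 22+24=46≡20 → U
R(17): 17+24=41≡15 → P
G(6): 6+24=30≡4 → E
X(23): 23+24=47≡21 → V
K(10): 10+24=34≡8 → I
N(13): 13+24=37≡11 → L
T(19): 19+24=43≡17 → R
L(11): 11+24=35≡9 → J
P(15): 15+24=39≡13 → N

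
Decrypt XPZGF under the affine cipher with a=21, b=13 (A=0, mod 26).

The inverse of 21 mod 26 is 5, since 21·5=105≡1. Apply D(y)=5·(y−13) mod 26:
X(23): 5·(23−13)=50≡24 → Y
P(15): 5·(15−13)=10 → K
Z(25): 5·(25−13)=60≡8 → I
G(6): 5·(6−13)=-35≡17 → R
F(5): 5·(5−13)=-40≡12 → M

YKIRM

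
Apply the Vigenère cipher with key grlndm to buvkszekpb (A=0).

hlgxvlkbao

Repeat the key across the message: grlndmgrln
b(1)+g(6): 7 → h
u(20)+r(17): 37≡11 → l
v(21)+l(11): 32≡6 → g
k(10)+n(13): 23 → x
s(18)+d(3): 21 → v
z(25)+m(12): 37≡11 → l
e(4)+g(6): 10 → k
k(10)+r(17): 27≡1 → b
p(15)+l(11): 26≡0 → a
b(1)+n(13): 14 → o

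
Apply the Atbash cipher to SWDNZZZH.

HDWMAAAS

S(18) → H(7)
W(22) → D(3)
D(3) → W(22)
N(13) → M(12)
Z(25) → A(0)
Z(25) → A(0)
Z(25) → A(0)
H(7) → S(18)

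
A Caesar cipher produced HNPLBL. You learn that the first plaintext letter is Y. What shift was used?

From the crib: H(7)−Y(24)=-17≡9, so the shift is 9.

9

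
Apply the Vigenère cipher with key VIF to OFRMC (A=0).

Repeat the key across the message: VIFVI
O(14)+V(21): 35≡9 → J
F(5)+I(8): 13 → N
R(17)+F(5): 22 → W
M(12)+V(21): 33≡7 → H
C(2)+I(8): 10 → K

JNWHK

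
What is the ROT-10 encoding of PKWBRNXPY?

ZUGLBXHZI

P(15): 15+10=25 → Z
K(10): 10+10=20 → U
W(22): 22+10=32≡6 → G
B(1): 1+10=11 → L
R(17): 17+10=27≡1 → B
N(13): 13+10=23 → X
X(23): 23+10=33≡7 → H
P(15): 15+10=25 → Z
Y(24): 24+10=34≡8 → I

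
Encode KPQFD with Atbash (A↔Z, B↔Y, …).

K(10) → P(15)
P(15) → K(10)
Q(16) → J(9)
F(5) → U(20)
D(3) → W(22)

PKJUW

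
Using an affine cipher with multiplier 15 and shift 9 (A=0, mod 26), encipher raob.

r(17): 15·17+9=264≡4 → e
a(0): 15·0+9=9 → j
o(14): 15·14+9=219≡11 → l
b(1): 15·1+9=24 → y

ejly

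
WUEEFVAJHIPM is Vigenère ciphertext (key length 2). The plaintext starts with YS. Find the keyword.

Subtract each crib letter from the matching ciphertext letter (mod 26):
W(22)−Y(24)=-2≡24 → Y
U(20)−S(18)=2 → C

YC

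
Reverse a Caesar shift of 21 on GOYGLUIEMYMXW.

G(6): 6−21=-15≡11 → L
O(14): 14−21=-7≡19 → T
Y(24): 24−21=3 → D
G(6): 6−21=-15≡11 → L
L(11): 11−21=-10≡16 → Q
U(20): 20−21=-1≡25 → Z
I(8): 8−21=-13≡13 → N
E(4): 4−21=-17≡9 → J
M(12): 12−21=-9≡17 → R
Y(24): 24−21=3 → D
M(12): 12−21=-9≡17 → R
X(23): 23−21=2 → C
W(22): 22−21=1 → B

LTDLQZNJRDRCB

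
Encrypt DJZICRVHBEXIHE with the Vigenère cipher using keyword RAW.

Repeat the key across the message: RAWRAWRAWRAWRA
D(3)+R(17): 20 → U
J(9)+A(0): 9 → J
Z(25)+W(22): 47≡21 → V
I(8)+R(17): 25 → Z
C(2)+A(0): 2 → C
R(17)+W(22): 39≡13 → N
V(21)+R(17): 38≡12 → M
H(7)+A(0): 7 → H
B(1)+W(22): 23 → X
E(4)+R(17): 21 → V
X(23)+A(0): 23 → X
I(8)+W(22): 30≡4 → E
H(7)+R(17): 24 → Y
E(4)+A(0): 4 → E

UJVZCNMHXVXEYE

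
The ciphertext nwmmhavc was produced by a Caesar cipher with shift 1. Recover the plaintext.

n(13): 13−1=12 → m
w(22): 22−1=21 → v
m(12): 12−1=11 → l
m(12): 12−1=11 → l
h(7): 7−1=6 → g
a(0): 0−1=-1≡25 → z
v(21): 21−1=20 → u
c(2): 2−1=1 → b

mvllgzub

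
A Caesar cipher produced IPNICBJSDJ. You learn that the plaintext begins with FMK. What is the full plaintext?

FMKFZYGPAG

From the crib: I(8)−F(5)=3, so the shift is 3.
Subtract 3 from each ciphertext letter:
I(8): 8−3=5 → F
P(15): 15−3=12 → M
N(13): 13−3=10 → K
I(8): 8−3=5 → F
C(2): 2−3=-1≡25 → Z
B(1): 1−3=-2≡24 → Y
J(9): 9−3=6 → G
S(18): 18−3=15 → P
D(3): 3−3=0 → A
J(9): 9−3=6 → G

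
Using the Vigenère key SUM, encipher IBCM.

Repeat the key across the message: SUMS
I(8)+S(18): 26≡0 → A
B(1)+U(20): 21 → V
C(2)+M(12): 14 → O
M(12)+S(18): 30≡4 → E

AVOE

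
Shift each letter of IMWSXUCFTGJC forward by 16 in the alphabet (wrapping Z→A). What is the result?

I(8): 8+16=24 → Y
M(12): 12+16=28≡2 → C
W(22): 22+16=38≡12 → M
S(18): 18+16=34≡8 → I
X(23): 23+16=39≡13 → N
U(20): 20+16=36≡10 → K
C(2): 2+16=18 → S
F(5): 5+16=21 → V
T(19): 19+16=35≡9 → J
G(6): 6+16=22 → W
J(9): 9+16=25 → Z
C(2): 2+16=18 → S

YCMINKSVJWZS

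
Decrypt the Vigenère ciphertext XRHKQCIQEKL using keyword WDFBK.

Repeat the key across the ciphertext: WDFBKWDFBKW
X(23)−W(22): 1 → B
R(17)−D(3): 14 → O
H(7)−F(5): 2 → C
K(10)−B(1): 9 → J
Q(16)−K(10): 6 → G
C(2)−W(22): -20≡6 → G
I(8)−D(3): 5 → F
Q(16)−F(5): 11 → L
E(4)−B(1): 3 → D
K(10)−K(10): 0 → A
L(11)−W(22): -11≡15 → P

BOCJGGFLDAP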